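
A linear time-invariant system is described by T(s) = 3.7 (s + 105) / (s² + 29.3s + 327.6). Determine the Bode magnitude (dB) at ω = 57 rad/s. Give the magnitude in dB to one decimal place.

-17.6 dB

|j57 + 105| = √(57² + 105²) = 119.5
|(j57)² + 29.3(j57) + 327.6| = |-2921.4 + j1670.1| = 3365
|T(j57)| = 3.7 × 119.5 / 3365 = 0.13136
20 log₁₀(0.13136) = -17.63 dB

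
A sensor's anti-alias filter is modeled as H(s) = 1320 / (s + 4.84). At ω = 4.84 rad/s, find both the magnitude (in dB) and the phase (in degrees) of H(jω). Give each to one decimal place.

|H| = 45.7 dB, ∠H = -45.0°

|j4.84 + 4.84| = √(4.84² + 4.84²) = 6.845
|H(j4.84)| = 1320 / 6.845 = 192.85
20 log₁₀(192.85) = 45.70 dB
∠(j4.84 + 4.84) = arctan(4.84/4.84) = 45.00°
∠H(j4.84) = −45.00° = -45.00°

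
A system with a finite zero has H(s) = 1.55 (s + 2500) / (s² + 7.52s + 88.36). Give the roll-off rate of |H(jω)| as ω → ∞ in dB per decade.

With 1 zero and 2 poles, the high-frequency asymptotic slope is 20 × (1 − 2) = -20 dB/decade.

-20 dB/decade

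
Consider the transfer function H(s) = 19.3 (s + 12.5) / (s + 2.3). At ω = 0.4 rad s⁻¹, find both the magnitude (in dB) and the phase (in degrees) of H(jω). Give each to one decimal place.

|H| = 40.3 dB, ∠H = -8.0°

|j0.4 + 12.5| = √(0.4² + 12.5²) = 12.51
|j0.4 + 2.3| = √(0.4² + 2.3²) = 2.335
|H(j0.4)| = 19.3 × 12.51 / 2.335 = 103.39
20 log₁₀(103.39) = 40.29 dB
∠(j0.4 + 12.5) = arctan(0.4/12.5) = 1.83°
∠(j0.4 + 2.3) = arctan(0.4/2.3) = 9.87°
∠H(j0.4) = 1.83° − 9.87° = -8.03°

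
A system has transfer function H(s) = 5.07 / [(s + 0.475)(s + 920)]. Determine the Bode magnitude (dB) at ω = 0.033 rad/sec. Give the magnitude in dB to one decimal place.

|j0.033 + 0.475| = √(0.033² + 0.475²) = 0.4761
|j0.033 + 920| = √(0.033² + 920²) = 920
|H(j0.033)| = 5.07 / (0.4761 × 920) = 0.011574
20 log₁₀(0.011574) = -38.73 dB

-38.7 dB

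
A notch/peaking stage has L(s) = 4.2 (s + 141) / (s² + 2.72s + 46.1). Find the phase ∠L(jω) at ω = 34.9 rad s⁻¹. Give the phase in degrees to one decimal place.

-161.5 deg

∠(j34.9 + 141) = arctan(34.9/141) = 13.90°
∠[(j34.9)² + 2.72(j34.9) + 46.1] = ∠[-1171.9 + j94.928] = 175.37°
∠L(j34.9) = 13.90° − 175.37° = -161.47°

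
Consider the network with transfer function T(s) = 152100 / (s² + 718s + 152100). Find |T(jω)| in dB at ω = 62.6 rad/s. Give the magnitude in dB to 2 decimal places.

|(j62.6)² + 718(j62.6) + 152100| = |1.4818e+05 + j44947| = 1.548e+05
|T(j62.6)| = 152100 / 1.548e+05 = 0.98225
20 log₁₀(0.98225) = -0.156 dB

-0.16 dB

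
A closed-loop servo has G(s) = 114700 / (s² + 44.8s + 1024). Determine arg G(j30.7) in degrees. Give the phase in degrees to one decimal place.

-86.6°

∠[(j30.7)² + 44.8(j30.7) + 1024] = ∠[81.51 + j1375.4] = 86.61°
∠G(j30.7) = −86.61° = -86.61°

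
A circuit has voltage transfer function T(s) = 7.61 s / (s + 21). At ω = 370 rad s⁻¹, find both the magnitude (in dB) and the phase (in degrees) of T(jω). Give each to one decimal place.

|T| = 17.6 dB, ∠T = 3.2°

|j370| = 370
|j370 + 21| = √(370² + 21²) = 370.6
|T(j370)| = 7.61 × 370 / 370.6 = 7.5978
20 log₁₀(7.5978) = 17.61 dB
∠(j370) = 90.00°
∠(j370 + 21) = arctan(370/21) = 86.75°
∠T(j370) = 90.00° − 86.75° = 3.25°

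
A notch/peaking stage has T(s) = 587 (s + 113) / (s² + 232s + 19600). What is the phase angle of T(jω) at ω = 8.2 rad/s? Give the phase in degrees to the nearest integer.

∠(j8.2 + 113) = arctan(8.2/113) = 4.15°
∠[(j8.2)² + 232(j8.2) + 19600] = ∠[19533 + j1902.4] = 5.56°
∠T(j8.2) = 4.15° − 5.56° = -1.41°

-1°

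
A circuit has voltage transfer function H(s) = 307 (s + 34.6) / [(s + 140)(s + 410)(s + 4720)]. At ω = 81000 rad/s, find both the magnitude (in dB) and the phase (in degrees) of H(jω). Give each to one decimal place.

|H| = -146.6 dB, ∠H = -176.3°

|j81000 + 34.6| = √(81000² + 34.6²) = 8.1e+04
|j81000 + 140| = √(81000² + 140²) = 8.1e+04
|j81000 + 410| = √(81000² + 410²) = 8.1e+04
|j81000 + 4720| = √(81000² + 4720²) = 8.114e+04
|H(j81000)| = 307 × 8.1e+04 / (8.1e+04 × 8.1e+04 × 8.114e+04) = 4.6712e-08
20 log₁₀(4.6712e-08) = -146.61 dB
∠(j81000 + 34.6) = arctan(81000/34.6) = 89.98°
∠(j81000 + 140) = arctan(81000/140) = 89.90°
∠(j81000 + 410) = arctan(81000/410) = 89.71°
∠(j81000 + 4720) = arctan(81000/4720) = 86.67°
∠H(j81000) = 89.98° − (89.90° + 89.71° + 86.67°) = -176.30°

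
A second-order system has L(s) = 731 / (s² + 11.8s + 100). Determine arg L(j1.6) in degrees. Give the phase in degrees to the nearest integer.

-11°

∠[(j1.6)² + 11.8(j1.6) + 100] = ∠[97.44 + j18.88] = 10.97°
∠L(j1.6) = −10.97° = -10.97°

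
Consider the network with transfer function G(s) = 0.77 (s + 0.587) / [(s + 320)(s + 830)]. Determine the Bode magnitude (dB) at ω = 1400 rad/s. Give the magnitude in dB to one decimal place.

-66.7 dB

|j1400 + 0.587| = √(1400² + 0.587²) = 1400
|j1400 + 320| = √(1400² + 320²) = 1436
|j1400 + 830| = √(1400² + 830²) = 1628
|G(j1400)| = 0.77 × 1400 / (1436 × 1628) = 0.00046121
20 log₁₀(0.00046121) = -66.72 dB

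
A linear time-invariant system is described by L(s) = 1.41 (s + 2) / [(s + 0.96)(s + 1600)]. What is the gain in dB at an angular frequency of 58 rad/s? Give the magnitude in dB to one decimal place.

|j58 + 2| = √(58² + 2²) = 58.03
|j58 + 0.96| = √(58² + 0.96²) = 58.01
|j58 + 1600| = √(58² + 1600²) = 1601
|L(j58)| = 1.41 × 58.03 / (58.01 × 1601) = 0.00088107
20 log₁₀(0.00088107) = -61.10 dB

-61.1 dB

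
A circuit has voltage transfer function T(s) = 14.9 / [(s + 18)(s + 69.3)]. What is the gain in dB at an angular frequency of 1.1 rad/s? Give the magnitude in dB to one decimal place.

-38.5 dB

|j1.1 + 18| = √(1.1² + 18²) = 18.03
|j1.1 + 69.3| = √(1.1² + 69.3²) = 69.31
|T(j1.1)| = 14.9 / (18.03 × 69.31) = 0.011921
20 log₁₀(0.011921) = -38.47 dB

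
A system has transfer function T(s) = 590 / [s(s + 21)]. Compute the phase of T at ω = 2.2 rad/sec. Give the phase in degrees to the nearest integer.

∠(j2.2 + 21) = arctan(2.2/21) = 5.98°
∠(j2.2) = 90.00°
∠T(j2.2) = − (5.98° + 90.00°) = -95.98°

-96°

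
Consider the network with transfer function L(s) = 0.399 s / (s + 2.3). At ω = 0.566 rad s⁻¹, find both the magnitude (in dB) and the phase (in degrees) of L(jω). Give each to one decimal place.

|j0.566| = 0.566
|j0.566 + 2.3| = √(0.566² + 2.3²) = 2.369
|L(j0.566)| = 0.399 × 0.566 / 2.369 = 0.095344
20 log₁₀(0.095344) = -20.41 dB
∠(j0.566) = 90.00°
∠(j0.566 + 2.3) = arctan(0.566/2.3) = 13.83°
∠L(j0.566) = 90.00° − 13.83° = 76.17°

|L| = -20.4 dB, ∠L = 76.2 deg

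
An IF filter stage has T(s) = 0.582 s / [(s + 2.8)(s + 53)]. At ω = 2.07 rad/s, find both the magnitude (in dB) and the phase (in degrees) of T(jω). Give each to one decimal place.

|T| = -43.7 dB, ∠T = 51.3°

|j2.07| = 2.07
|j2.07 + 2.8| = √(2.07² + 2.8²) = 3.482
|j2.07 + 53| = √(2.07² + 53²) = 53.04
|T(j2.07)| = 0.582 × 2.07 / (3.482 × 53.04) = 0.006523
20 log₁₀(0.006523) = -43.71 dB
∠(j2.07) = 90.00°
∠(j2.07 + 2.8) = arctan(2.07/2.8) = 36.47°
∠(j2.07 + 53) = arctan(2.07/53) = 2.24°
∠T(j2.07) = 90.00° − (36.47° + 2.24°) = 51.29°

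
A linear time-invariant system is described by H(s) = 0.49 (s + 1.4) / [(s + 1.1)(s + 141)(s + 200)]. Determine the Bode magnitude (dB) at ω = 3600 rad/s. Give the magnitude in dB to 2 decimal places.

|j3600 + 1.4| = √(3600² + 1.4²) = 3600
|j3600 + 1.1| = √(3600² + 1.1²) = 3600
|j3600 + 141| = √(3600² + 141²) = 3603
|j3600 + 200| = √(3600² + 200²) = 3606
|H(j3600)| = 0.49 × 3600 / (3600 × 3603 × 3606) = 3.7722e-08
20 log₁₀(3.7722e-08) = -148.468 dB

-148.47 dB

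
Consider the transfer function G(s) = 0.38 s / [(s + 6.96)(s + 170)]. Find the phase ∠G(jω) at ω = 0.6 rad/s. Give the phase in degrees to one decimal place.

∠(j0.6) = 90.00°
∠(j0.6 + 6.96) = arctan(0.6/6.96) = 4.93°
∠(j0.6 + 170) = arctan(0.6/170) = 0.20°
∠G(j0.6) = 90.00° − (4.93° + 0.20°) = 84.87°

84.9°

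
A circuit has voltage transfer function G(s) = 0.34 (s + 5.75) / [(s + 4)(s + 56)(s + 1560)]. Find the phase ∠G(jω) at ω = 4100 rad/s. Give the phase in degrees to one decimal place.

∠(j4100 + 5.75) = arctan(4100/5.75) = 89.92°
∠(j4100 + 4) = arctan(4100/4) = 89.94°
∠(j4100 + 56) = arctan(4100/56) = 89.22°
∠(j4100 + 1560) = arctan(4100/1560) = 69.17°
∠G(j4100) = 89.92° − (89.94° + 89.22° + 69.17°) = -158.41°

-158.4°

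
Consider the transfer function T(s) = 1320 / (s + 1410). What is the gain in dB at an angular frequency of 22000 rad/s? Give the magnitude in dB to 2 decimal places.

-24.45 dB

|j22000 + 1410| = √(22000² + 1410²) = 2.205e+04
|T(j22000)| = 1320 / 2.205e+04 = 0.059877
20 log₁₀(0.059877) = -24.455 dB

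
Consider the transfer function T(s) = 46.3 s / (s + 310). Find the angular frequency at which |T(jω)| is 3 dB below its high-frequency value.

For a single-pole high-pass, the −3 dB point is at the pole: ω = 310 rad/s.

310 rad/s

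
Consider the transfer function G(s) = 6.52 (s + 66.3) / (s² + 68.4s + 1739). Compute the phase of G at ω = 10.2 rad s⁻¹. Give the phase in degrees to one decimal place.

∠(j10.2 + 66.3) = arctan(10.2/66.3) = 8.75°
∠[(j10.2)² + 68.4(j10.2) + 1739] = ∠[1635 + j697.68] = 23.11°
∠G(j10.2) = 8.75° − 23.11° = -14.36°

-14.4°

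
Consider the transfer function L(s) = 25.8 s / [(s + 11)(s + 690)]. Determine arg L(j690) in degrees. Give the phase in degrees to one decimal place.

∠(j690) = 90.00°
∠(j690 + 11) = arctan(690/11) = 89.09°
∠(j690 + 690) = arctan(690/690) = 45.00°
∠L(j690) = 90.00° − (89.09° + 45.00°) = -44.09°

-44.1°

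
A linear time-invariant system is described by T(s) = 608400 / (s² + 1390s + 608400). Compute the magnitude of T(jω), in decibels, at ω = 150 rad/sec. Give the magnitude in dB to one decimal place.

|(j150)² + 1390(j150) + 608400| = |5.859e+05 + j2.085e+05| = 6.219e+05
|T(j150)| = 608400 / 6.219e+05 = 0.9783
20 log₁₀(0.9783) = -0.19 dB

-0.2 dB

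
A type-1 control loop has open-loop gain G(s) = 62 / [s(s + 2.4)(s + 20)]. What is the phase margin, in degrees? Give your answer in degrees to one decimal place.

Gain crossover: |G(jω)| = 1 at ω ≈ 1.16 rad s⁻¹.
∠G(j1.16) = −90° − arctan(1.16/2.4) − arctan(1.16/20) ≈ -119.13°
PM = 180° + (-119.13°) = 60.87°

60.9°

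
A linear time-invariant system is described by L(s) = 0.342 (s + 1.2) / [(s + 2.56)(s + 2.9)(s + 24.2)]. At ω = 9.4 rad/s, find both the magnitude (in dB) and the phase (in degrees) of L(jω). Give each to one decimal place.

|j9.4 + 1.2| = √(9.4² + 1.2²) = 9.476
|j9.4 + 2.56| = √(9.4² + 2.56²) = 9.742
|j9.4 + 2.9| = √(9.4² + 2.9²) = 9.837
|j9.4 + 24.2| = √(9.4² + 24.2²) = 25.96
|L(j9.4)| = 0.342 × 9.476 / (9.742 × 9.837 × 25.96) = 0.0013026
20 log₁₀(0.0013026) = -57.70 dB
∠(j9.4 + 1.2) = arctan(9.4/1.2) = 82.72°
∠(j9.4 + 2.56) = arctan(9.4/2.56) = 74.77°
∠(j9.4 + 2.9) = arctan(9.4/2.9) = 72.85°
∠(j9.4 + 24.2) = arctan(9.4/24.2) = 21.23°
∠L(j9.4) = 82.72° − (74.77° + 72.85° + 21.23°) = -86.12°

|L| = -57.7 dB, ∠L = -86.1°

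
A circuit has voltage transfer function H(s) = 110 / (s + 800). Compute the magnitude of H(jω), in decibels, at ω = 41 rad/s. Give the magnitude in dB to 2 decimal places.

-17.25 dB

|j41 + 800| = √(41² + 800²) = 801
|H(j41)| = 110 / 801 = 0.13732
20 log₁₀(0.13732) = -17.245 dB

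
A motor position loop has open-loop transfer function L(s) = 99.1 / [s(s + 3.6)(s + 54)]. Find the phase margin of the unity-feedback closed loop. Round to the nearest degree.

81°

Gain crossover: |L(jω)| = 1 at ω ≈ 0.505 rad/sec.
∠L(j0.505) = −90° − arctan(0.505/3.6) − arctan(0.505/54) ≈ -98.52°
PM = 180° + (-98.52°) = 81.48°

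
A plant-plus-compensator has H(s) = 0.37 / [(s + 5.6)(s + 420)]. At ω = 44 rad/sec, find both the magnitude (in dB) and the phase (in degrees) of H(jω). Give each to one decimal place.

|H| = -94.1 dB, ∠H = -88.7°

|j44 + 5.6| = √(44² + 5.6²) = 44.35
|j44 + 420| = √(44² + 420²) = 422.3
|H(j44)| = 0.37 / (44.35 × 422.3) = 1.9753e-05
20 log₁₀(1.9753e-05) = -94.09 dB
∠(j44 + 5.6) = arctan(44/5.6) = 82.75°
∠(j44 + 420) = arctan(44/420) = 5.98°
∠H(j44) = − (82.75° + 5.98°) = -88.73°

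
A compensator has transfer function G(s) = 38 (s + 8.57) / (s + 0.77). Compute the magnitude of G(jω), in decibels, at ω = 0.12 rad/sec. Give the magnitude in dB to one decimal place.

52.4 dB

|j0.12 + 8.57| = √(0.12² + 8.57²) = 8.571
|j0.12 + 0.77| = √(0.12² + 0.77²) = 0.7793
|G(j0.12)| = 38 × 8.571 / 0.7793 = 417.93
20 log₁₀(417.93) = 52.42 dB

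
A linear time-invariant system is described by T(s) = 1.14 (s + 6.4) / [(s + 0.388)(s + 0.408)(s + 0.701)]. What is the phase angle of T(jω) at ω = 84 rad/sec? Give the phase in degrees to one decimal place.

-183.3°

∠(j84 + 6.4) = arctan(84/6.4) = 85.64°
∠(j84 + 0.388) = arctan(84/0.388) = 89.74°
∠(j84 + 0.408) = arctan(84/0.408) = 89.72°
∠(j84 + 0.701) = arctan(84/0.701) = 89.52°
∠T(j84) = 85.64° − (89.74° + 89.72° + 89.52°) = -183.34°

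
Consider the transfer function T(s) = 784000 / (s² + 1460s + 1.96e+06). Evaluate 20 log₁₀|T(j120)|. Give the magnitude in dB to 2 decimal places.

-7.93 dB

|(j120)² + 1460(j120) + 1.96e+06| = |1.9456e+06 + j1.752e+05| = 1.953e+06
|T(j120)| = 784000 / 1.953e+06 = 0.40134
20 log₁₀(0.40134) = -7.930 dB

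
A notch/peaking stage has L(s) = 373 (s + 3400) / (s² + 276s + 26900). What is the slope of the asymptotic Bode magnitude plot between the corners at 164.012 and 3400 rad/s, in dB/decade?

In this band the factors already past their corner are: complex pole pair at ωₙ ≈ 164; net slope = -40 dB/decade.

-40 dB/decade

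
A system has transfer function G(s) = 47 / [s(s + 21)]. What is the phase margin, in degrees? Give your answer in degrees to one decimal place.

Gain crossover: |G(jω)| = 1 at ω ≈ 2.23 rad s⁻¹.
∠G(j2.23) = −90° − arctan(2.23/21) ≈ -96.05°
PM = 180° + (-96.05°) = 83.95°

84.0°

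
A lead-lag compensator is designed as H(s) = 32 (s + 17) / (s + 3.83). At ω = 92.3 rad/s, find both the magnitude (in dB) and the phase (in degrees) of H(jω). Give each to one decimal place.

|j92.3 + 17| = √(92.3² + 17²) = 93.85
|j92.3 + 3.83| = √(92.3² + 3.83²) = 92.38
|H(j92.3)| = 32 × 93.85 / 92.38 = 32.51
20 log₁₀(32.51) = 30.24 dB
∠(j92.3 + 17) = arctan(92.3/17) = 79.56°
∠(j92.3 + 3.83) = arctan(92.3/3.83) = 87.62°
∠H(j92.3) = 79.56° − 87.62° = -8.06°

|H| = 30.2 dB, ∠H = -8.1°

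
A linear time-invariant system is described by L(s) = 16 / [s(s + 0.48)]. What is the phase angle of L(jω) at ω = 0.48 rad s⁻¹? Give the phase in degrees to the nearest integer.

∠(j0.48 + 0.48) = arctan(0.48/0.48) = 45.00°
∠(j0.48) = 90.00°
∠L(j0.48) = − (45.00° + 90.00°) = -135.00°

-135°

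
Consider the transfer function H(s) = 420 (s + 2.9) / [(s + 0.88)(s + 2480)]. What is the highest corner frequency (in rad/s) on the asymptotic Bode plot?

2480 rad/s

Break frequencies occur at each pole and zero magnitude: 0.88 rad/s, 2.9 rad/s, 2480 rad/s.
The highest is 2480 rad/s.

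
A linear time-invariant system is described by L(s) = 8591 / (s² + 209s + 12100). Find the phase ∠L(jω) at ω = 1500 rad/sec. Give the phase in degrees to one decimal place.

∠[(j1500)² + 209(j1500) + 12100] = ∠[-2.2379e+06 + j3.135e+05] = 172.03°
∠L(j1500) = −172.03° = -172.03°

-172.0 deg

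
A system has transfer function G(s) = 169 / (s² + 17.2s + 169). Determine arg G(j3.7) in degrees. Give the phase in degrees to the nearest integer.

-22 deg

∠[(j3.7)² + 17.2(j3.7) + 169] = ∠[155.31 + j63.64] = 22.28°
∠G(j3.7) = −22.28° = -22.28°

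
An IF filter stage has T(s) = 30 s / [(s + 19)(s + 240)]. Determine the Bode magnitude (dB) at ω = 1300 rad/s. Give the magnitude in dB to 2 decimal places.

|j1300| = 1300
|j1300 + 19| = √(1300² + 19²) = 1300
|j1300 + 240| = √(1300² + 240²) = 1322
|T(j1300)| = 30 × 1300 / (1300 × 1322) = 0.022691
20 log₁₀(0.022691) = -32.883 dB

-32.88 dB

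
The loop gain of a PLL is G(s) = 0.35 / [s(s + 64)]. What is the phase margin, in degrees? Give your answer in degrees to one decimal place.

Gain crossover: |G(jω)| = 1 at ω ≈ 0.00547 rad s⁻¹.
∠G(j0.00547) = −90° − arctan(0.00547/64) ≈ -90.00°
PM = 180° + (-90.00°) = 90.00°

90.0°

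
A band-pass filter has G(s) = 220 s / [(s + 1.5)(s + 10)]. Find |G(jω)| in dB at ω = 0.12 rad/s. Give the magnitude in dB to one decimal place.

4.9 dB

|j0.12| = 0.12
|j0.12 + 1.5| = √(0.12² + 1.5²) = 1.505
|j0.12 + 10| = √(0.12² + 10²) = 10
|G(j0.12)| = 220 × 0.12 / (1.505 × 10) = 1.7543
20 log₁₀(1.7543) = 4.88 dB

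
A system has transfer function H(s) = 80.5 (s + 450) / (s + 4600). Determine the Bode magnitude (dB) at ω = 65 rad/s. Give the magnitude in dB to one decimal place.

18.0 dB

|j65 + 450| = √(65² + 450²) = 454.7
|j65 + 4600| = √(65² + 4600²) = 4600
|H(j65)| = 80.5 × 454.7 / 4600 = 7.9559
20 log₁₀(7.9559) = 18.01 dB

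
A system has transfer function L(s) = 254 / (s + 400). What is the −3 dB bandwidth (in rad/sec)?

400 rad/sec

For a single-pole low-pass, the −3 dB point is at the pole: ω = 400 rad/sec.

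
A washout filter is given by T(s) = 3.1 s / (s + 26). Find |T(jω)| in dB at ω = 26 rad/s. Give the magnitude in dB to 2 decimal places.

|j26| = 26
|j26 + 26| = √(26² + 26²) = 36.77
|T(j26)| = 3.1 × 26 / 36.77 = 2.192
20 log₁₀(2.192) = 6.817 dB

6.82 dB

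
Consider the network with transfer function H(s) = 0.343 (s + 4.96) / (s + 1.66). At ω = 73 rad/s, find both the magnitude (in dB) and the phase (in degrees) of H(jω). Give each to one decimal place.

|H| = -9.3 dB, ∠H = -2.6°

|j73 + 4.96| = √(73² + 4.96²) = 73.17
|j73 + 1.66| = √(73² + 1.66²) = 73.02
|H(j73)| = 0.343 × 73.17 / 73.02 = 0.3437
20 log₁₀(0.3437) = -9.28 dB
∠(j73 + 4.96) = arctan(73/4.96) = 86.11°
∠(j73 + 1.66) = arctan(73/1.66) = 88.70°
∠H(j73) = 86.11° − 88.70° = -2.58°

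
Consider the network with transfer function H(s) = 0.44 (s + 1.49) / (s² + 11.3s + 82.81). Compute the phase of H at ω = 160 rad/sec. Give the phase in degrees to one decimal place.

-86.5°

∠(j160 + 1.49) = arctan(160/1.49) = 89.47°
∠[(j160)² + 11.3(j160) + 82.81] = ∠[-25517 + j1808] = 175.95°
∠H(j160) = 89.47° − 175.95° = -86.48°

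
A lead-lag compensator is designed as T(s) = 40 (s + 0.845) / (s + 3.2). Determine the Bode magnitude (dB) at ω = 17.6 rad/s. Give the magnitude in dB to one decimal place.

31.9 dB

|j17.6 + 0.845| = √(17.6² + 0.845²) = 17.62
|j17.6 + 3.2| = √(17.6² + 3.2²) = 17.89
|T(j17.6)| = 40 × 17.62 / 17.89 = 39.4
20 log₁₀(39.4) = 31.91 dB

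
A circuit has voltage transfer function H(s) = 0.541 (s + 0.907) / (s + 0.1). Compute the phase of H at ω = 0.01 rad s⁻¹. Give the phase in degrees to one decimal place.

-5.1°

∠(j0.01 + 0.907) = arctan(0.01/0.907) = 0.63°
∠(j0.01 + 0.1) = arctan(0.01/0.1) = 5.71°
∠H(j0.01) = 0.63° − 5.71° = -5.08°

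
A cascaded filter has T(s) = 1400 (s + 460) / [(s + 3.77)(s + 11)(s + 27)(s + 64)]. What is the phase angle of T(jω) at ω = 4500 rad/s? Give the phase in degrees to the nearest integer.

∠(j4500 + 460) = arctan(4500/460) = 84.16°
∠(j4500 + 3.77) = arctan(4500/3.77) = 89.95°
∠(j4500 + 11) = arctan(4500/11) = 89.86°
∠(j4500 + 27) = arctan(4500/27) = 89.66°
∠(j4500 + 64) = arctan(4500/64) = 89.19°
∠T(j4500) = 84.16° − (89.95° + 89.86° + 89.66° + 89.19°) = -274.49°

-274°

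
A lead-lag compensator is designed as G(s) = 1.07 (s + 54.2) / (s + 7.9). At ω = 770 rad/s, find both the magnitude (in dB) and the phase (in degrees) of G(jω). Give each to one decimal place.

|G| = 0.6 dB, ∠G = -3.4°

|j770 + 54.2| = √(770² + 54.2²) = 771.9
|j770 + 7.9| = √(770² + 7.9²) = 770
|G(j770)| = 1.07 × 771.9 / 770 = 1.0726
20 log₁₀(1.0726) = 0.61 dB
∠(j770 + 54.2) = arctan(770/54.2) = 85.97°
∠(j770 + 7.9) = arctan(770/7.9) = 89.41°
∠G(j770) = 85.97° − 89.41° = -3.44°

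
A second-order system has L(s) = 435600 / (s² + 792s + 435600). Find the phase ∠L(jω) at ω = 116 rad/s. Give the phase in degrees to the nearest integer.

∠[(j116)² + 792(j116) + 435600] = ∠[4.2214e+05 + j91872] = 12.28°
∠L(j116) = −12.28° = -12.28°

-12 deg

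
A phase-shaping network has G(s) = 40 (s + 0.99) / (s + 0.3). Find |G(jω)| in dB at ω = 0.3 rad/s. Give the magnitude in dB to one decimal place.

39.8 dB

|j0.3 + 0.99| = √(0.3² + 0.99²) = 1.034
|j0.3 + 0.3| = √(0.3² + 0.3²) = 0.4243
|G(j0.3)| = 40 × 1.034 / 0.4243 = 97.529
20 log₁₀(97.529) = 39.78 dB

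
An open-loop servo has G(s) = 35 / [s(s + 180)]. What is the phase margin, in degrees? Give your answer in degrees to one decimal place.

89.9°

Gain crossover: |G(jω)| = 1 at ω ≈ 0.194 rad/s.
∠G(j0.194) = −90° − arctan(0.194/180) ≈ -90.06°
PM = 180° + (-90.06°) = 89.94°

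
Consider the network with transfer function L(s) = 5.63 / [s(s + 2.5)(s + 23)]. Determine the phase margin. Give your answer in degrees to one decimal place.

Gain crossover: |L(jω)| = 1 at ω ≈ 0.0978 rad/s.
∠L(j0.0978) = −90° − arctan(0.0978/2.5) − arctan(0.0978/23) ≈ -92.48°
PM = 180° + (-92.48°) = 87.52°

87.5°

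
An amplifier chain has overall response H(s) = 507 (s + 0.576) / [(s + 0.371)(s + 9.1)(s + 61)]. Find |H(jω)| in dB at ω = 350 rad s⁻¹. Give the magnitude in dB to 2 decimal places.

-47.80 dB

|j350 + 0.576| = √(350² + 0.576²) = 350
|j350 + 0.371| = √(350² + 0.371²) = 350
|j350 + 9.1| = √(350² + 9.1²) = 350.1
|j350 + 61| = √(350² + 61²) = 355.3
|H(j350)| = 507 × 350 / (350 × 350.1 × 355.3) = 0.0040759
20 log₁₀(0.0040759) = -47.795 dB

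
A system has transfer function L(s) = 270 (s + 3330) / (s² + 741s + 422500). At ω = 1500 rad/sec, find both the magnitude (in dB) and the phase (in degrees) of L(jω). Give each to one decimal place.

|L| = -6.7 dB, ∠L = -124.4°

|j1500 + 3330| = √(1500² + 3330²) = 3652
|(j1500)² + 741(j1500) + 422500| = |-1.8275e+06 + j1.1115e+06| = 2.139e+06
|L(j1500)| = 270 × 3652 / 2.139e+06 = 0.46102
20 log₁₀(0.46102) = -6.73 dB
∠(j1500 + 3330) = arctan(1500/3330) = 24.25°
∠[(j1500)² + 741(j1500) + 422500] = ∠[-1.8275e+06 + j1.1115e+06] = 148.69°
∠L(j1500) = 24.25° − 148.69° = -124.44°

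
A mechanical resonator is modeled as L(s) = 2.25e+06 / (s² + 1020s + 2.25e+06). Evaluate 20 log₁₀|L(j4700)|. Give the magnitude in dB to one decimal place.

|(j4700)² + 1020(j4700) + 2.25e+06| = |-1.984e+07 + j4.794e+06| = 2.041e+07
|L(j4700)| = 2.25e+06 / 2.041e+07 = 0.11023
20 log₁₀(0.11023) = -19.15 dB

-19.2 dB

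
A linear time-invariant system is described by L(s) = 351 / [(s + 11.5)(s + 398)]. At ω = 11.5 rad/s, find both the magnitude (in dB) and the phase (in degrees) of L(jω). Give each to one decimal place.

|L| = -25.3 dB, ∠L = -46.7°

|j11.5 + 11.5| = √(11.5² + 11.5²) = 16.26
|j11.5 + 398| = √(11.5² + 398²) = 398.2
|L(j11.5)| = 351 / (16.26 × 398.2) = 0.054204
20 log₁₀(0.054204) = -25.32 dB
∠(j11.5 + 11.5) = arctan(11.5/11.5) = 45.00°
∠(j11.5 + 398) = arctan(11.5/398) = 1.66°
∠L(j11.5) = − (45.00° + 1.66°) = -46.66°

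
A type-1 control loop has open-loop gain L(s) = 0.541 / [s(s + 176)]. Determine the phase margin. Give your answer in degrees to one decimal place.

90.0°

Gain crossover: |L(jω)| = 1 at ω ≈ 0.00307 rad s⁻¹.
∠L(j0.00307) = −90° − arctan(0.00307/176) ≈ -90.00°
PM = 180° + (-90.00°) = 90.00°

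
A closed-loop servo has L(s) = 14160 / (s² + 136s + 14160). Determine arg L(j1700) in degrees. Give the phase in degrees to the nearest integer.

-175 deg

∠[(j1700)² + 136(j1700) + 14160] = ∠[-2.8758e+06 + j2.312e+05] = 175.40°
∠L(j1700) = −175.40° = -175.40°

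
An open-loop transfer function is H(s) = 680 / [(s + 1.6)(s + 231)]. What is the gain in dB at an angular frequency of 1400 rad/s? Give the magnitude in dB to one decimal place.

|j1400 + 1.6| = √(1400² + 1.6²) = 1400
|j1400 + 231| = √(1400² + 231²) = 1419
|H(j1400)| = 680 / (1400 × 1419) = 0.00034231
20 log₁₀(0.00034231) = -69.31 dB

-69.3 dB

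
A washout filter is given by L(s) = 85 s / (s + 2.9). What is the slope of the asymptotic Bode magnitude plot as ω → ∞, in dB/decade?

0 dB/decade

With 1 zero and 1 pole, the high-frequency asymptotic slope is 20 × (1 − 1) = 0 dB/decade.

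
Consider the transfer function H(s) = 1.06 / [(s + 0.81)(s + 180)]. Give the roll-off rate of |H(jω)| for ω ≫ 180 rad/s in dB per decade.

With 0 zeros and 2 poles, the high-frequency asymptotic slope is 20 × (0 − 2) = -40 dB/decade.

-40 dB/decade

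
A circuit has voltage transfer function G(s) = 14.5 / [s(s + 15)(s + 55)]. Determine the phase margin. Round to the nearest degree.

Gain crossover: |G(jω)| = 1 at ω ≈ 0.0176 rad s⁻¹.
∠G(j0.0176) = −90° − arctan(0.0176/15) − arctan(0.0176/55) ≈ -90.09°
PM = 180° + (-90.09°) = 89.91°

90 deg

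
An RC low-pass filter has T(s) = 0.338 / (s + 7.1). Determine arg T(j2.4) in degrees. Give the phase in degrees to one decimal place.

-18.7°

∠(j2.4 + 7.1) = arctan(2.4/7.1) = 18.68°
∠T(j2.4) = −18.68° = -18.68°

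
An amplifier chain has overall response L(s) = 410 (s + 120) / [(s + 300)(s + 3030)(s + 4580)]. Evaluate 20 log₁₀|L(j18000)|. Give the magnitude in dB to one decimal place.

|j18000 + 120| = √(18000² + 120²) = 1.8e+04
|j18000 + 300| = √(18000² + 300²) = 1.8e+04
|j18000 + 3030| = √(18000² + 3030²) = 1.825e+04
|j18000 + 4580| = √(18000² + 4580²) = 1.857e+04
|L(j18000)| = 410 × 1.8e+04 / (1.8e+04 × 1.825e+04 × 1.857e+04) = 1.2092e-06
20 log₁₀(1.2092e-06) = -118.35 dB

-118.4 dB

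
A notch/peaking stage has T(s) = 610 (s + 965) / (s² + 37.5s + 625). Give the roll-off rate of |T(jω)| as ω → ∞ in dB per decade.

With 1 zero and 2 poles, the high-frequency asymptotic slope is 20 × (1 − 2) = -20 dB/decade.

-20 dB/decade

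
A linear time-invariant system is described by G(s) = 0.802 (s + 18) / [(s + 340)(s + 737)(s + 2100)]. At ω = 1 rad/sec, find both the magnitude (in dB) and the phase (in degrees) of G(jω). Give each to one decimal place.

|j1 + 18| = √(1² + 18²) = 18.03
|j1 + 340| = √(1² + 340²) = 340
|j1 + 737| = √(1² + 737²) = 737
|j1 + 2100| = √(1² + 2100²) = 2100
|G(j1)| = 0.802 × 18.03 / (340 × 737 × 2100) = 2.7476e-08
20 log₁₀(2.7476e-08) = -151.22 dB
∠(j1 + 18) = arctan(1/18) = 3.18°
∠(j1 + 340) = arctan(1/340) = 0.17°
∠(j1 + 737) = arctan(1/737) = 0.08°
∠(j1 + 2100) = arctan(1/2100) = 0.03°
∠G(j1) = 3.18° − (0.17° + 0.08° + 0.03°) = 2.91°

|G| = -151.2 dB, ∠G = 2.9 deg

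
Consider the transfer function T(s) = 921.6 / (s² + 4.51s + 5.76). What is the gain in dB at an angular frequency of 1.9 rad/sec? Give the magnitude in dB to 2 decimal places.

|(j1.9)² + 4.51(j1.9) + 5.76| = |2.15 + j8.569| = 8.835
|T(j1.9)| = 921.6 / 8.835 = 104.32
20 log₁₀(104.32) = 40.367 dB

40.37 dB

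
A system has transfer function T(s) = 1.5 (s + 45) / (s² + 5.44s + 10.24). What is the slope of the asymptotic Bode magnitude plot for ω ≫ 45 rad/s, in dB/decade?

-20 dB/decade

With 1 zero and 2 poles, the high-frequency asymptotic slope is 20 × (1 − 2) = -20 dB/decade.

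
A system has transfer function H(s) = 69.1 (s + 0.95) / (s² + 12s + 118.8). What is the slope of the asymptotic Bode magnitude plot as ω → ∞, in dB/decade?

With 1 zero and 2 poles, the high-frequency asymptotic slope is 20 × (1 − 2) = -20 dB/decade.

-20 dB/decade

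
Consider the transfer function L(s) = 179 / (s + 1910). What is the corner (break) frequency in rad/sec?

1910 rad/sec

The single real pole at s = −1910 gives a corner at ω = 1910 rad/sec.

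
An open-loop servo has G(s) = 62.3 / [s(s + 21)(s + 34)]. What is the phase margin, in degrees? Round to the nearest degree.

90°

Gain crossover: |G(jω)| = 1 at ω ≈ 0.0873 rad/sec.
∠G(j0.0873) = −90° − arctan(0.0873/21) − arctan(0.0873/34) ≈ -90.39°
PM = 180° + (-90.39°) = 89.61°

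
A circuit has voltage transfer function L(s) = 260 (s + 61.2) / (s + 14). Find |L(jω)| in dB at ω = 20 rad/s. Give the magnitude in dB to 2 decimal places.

|j20 + 61.2| = √(20² + 61.2²) = 64.39
|j20 + 14| = √(20² + 14²) = 24.41
|L(j20)| = 260 × 64.39 / 24.41 = 685.7
20 log₁₀(685.7) = 56.723 dB

56.72 dB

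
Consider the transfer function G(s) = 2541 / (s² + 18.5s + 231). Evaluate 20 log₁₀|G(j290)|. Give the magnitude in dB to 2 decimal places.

-30.39 dB

|(j290)² + 18.5(j290) + 231| = |-83869 + j5365| = 8.404e+04
|G(j290)| = 2541 / 8.404e+04 = 0.030235
20 log₁₀(0.030235) = -30.390 dB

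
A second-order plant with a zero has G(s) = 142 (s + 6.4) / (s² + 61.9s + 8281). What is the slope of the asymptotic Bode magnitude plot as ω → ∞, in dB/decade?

With 1 zero and 2 poles, the high-frequency asymptotic slope is 20 × (1 − 2) = -20 dB/decade.

-20 dB/decade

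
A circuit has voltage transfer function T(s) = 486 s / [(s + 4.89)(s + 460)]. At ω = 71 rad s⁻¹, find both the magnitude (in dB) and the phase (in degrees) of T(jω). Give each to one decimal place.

|T| = 0.4 dB, ∠T = -4.8 deg

|j71| = 71
|j71 + 4.89| = √(71² + 4.89²) = 71.17
|j71 + 460| = √(71² + 460²) = 465.4
|T(j71)| = 486 × 71 / (71.17 × 465.4) = 1.0417
20 log₁₀(1.0417) = 0.35 dB
∠(j71) = 90.00°
∠(j71 + 4.89) = arctan(71/4.89) = 86.06°
∠(j71 + 460) = arctan(71/460) = 8.77°
∠T(j71) = 90.00° − (86.06° + 8.77°) = -4.83°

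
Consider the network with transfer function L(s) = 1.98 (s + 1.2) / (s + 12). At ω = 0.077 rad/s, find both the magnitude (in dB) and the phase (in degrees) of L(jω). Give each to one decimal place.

|L| = -14.0 dB, ∠L = 3.3°

|j0.077 + 1.2| = √(0.077² + 1.2²) = 1.202
|j0.077 + 12| = √(0.077² + 12²) = 12
|L(j0.077)| = 1.98 × 1.202 / 12 = 0.1984
20 log₁₀(0.1984) = -14.05 dB
∠(j0.077 + 1.2) = arctan(0.077/1.2) = 3.67°
∠(j0.077 + 12) = arctan(0.077/12) = 0.37°
∠L(j0.077) = 3.67° − 0.37° = 3.30°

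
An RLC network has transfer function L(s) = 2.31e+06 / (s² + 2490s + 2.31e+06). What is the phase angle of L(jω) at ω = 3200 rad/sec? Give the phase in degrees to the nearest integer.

-135°

∠[(j3200)² + 2490(j3200) + 2.31e+06] = ∠[-7.93e+06 + j7.968e+06] = 134.86°
∠L(j3200) = −134.86° = -134.86°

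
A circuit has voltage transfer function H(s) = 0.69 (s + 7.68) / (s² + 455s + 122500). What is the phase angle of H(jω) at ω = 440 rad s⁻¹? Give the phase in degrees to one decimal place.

-20.6°

∠(j440 + 7.68) = arctan(440/7.68) = 89.00°
∠[(j440)² + 455(j440) + 122500] = ∠[-71100 + j2.002e+05] = 109.55°
∠H(j440) = 89.00° − 109.55° = -20.55°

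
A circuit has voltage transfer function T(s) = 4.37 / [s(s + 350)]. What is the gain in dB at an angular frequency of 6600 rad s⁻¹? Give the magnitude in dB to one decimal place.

|j6600 + 350| = √(6600² + 350²) = 6609
|j6600| = 6600
|T(j6600)| = 4.37 / (6609 × 6600) = 1.0018e-07
20 log₁₀(1.0018e-07) = -139.98 dB

-140.0 dB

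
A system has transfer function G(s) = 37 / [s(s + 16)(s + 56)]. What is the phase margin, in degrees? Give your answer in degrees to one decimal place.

Gain crossover: |G(jω)| = 1 at ω ≈ 0.0413 rad s⁻¹.
∠G(j0.0413) = −90° − arctan(0.0413/16) − arctan(0.0413/56) ≈ -90.19°
PM = 180° + (-90.19°) = 89.81°

89.8°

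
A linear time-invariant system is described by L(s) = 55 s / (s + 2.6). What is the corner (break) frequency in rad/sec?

2.6 rad/sec

The single real pole at s = −2.6 gives a corner at ω = 2.6 rad/sec.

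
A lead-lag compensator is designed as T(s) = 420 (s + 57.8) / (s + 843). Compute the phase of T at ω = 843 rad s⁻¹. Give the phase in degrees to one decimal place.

∠(j843 + 57.8) = arctan(843/57.8) = 86.08°
∠(j843 + 843) = arctan(843/843) = 45.00°
∠T(j843) = 86.08° − 45.00° = 41.08°

41.1°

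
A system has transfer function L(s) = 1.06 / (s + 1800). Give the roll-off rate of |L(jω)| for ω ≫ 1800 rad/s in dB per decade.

-20 dB/decade

With 0 zeros and 1 pole, the high-frequency asymptotic slope is 20 × (0 − 1) = -20 dB/decade.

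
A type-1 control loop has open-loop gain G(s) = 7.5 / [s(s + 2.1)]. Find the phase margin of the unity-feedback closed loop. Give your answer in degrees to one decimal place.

Gain crossover: |G(jω)| = 1 at ω ≈ 2.37 rad/sec.
∠G(j2.37) = −90° − arctan(2.37/2.1) ≈ -138.45°
PM = 180° + (-138.45°) = 41.55°

41.6 deg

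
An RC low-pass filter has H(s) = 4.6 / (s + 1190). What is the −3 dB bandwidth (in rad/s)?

For a single-pole low-pass, the −3 dB point is at the pole: ω = 1190 rad/s.

1190 rad/s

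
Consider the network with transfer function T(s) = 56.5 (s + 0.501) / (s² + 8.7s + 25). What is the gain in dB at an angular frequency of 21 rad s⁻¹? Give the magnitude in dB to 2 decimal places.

|j21 + 0.501| = √(21² + 0.501²) = 21.01
|(j21)² + 8.7(j21) + 25| = |-416 + j182.7| = 454.4
|T(j21)| = 56.5 × 21.01 / 454.4 = 2.6122
20 log₁₀(2.6122) = 8.340 dB

8.34 dB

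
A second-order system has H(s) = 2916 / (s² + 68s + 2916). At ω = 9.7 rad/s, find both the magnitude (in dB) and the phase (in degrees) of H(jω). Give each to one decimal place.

|H| = 0.1 dB, ∠H = -13.2°

|(j9.7)² + 68(j9.7) + 2916| = |2821.9 + j659.6| = 2898
|H(j9.7)| = 2916 / 2898 = 1.0062
20 log₁₀(1.0062) = 0.05 dB
∠[(j9.7)² + 68(j9.7) + 2916] = ∠[2821.9 + j659.6] = 13.16°
∠H(j9.7) = −13.16° = -13.16°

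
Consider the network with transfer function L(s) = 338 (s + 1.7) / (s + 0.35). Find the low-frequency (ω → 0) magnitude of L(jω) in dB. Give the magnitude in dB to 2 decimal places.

64.31 dB

L(0) = 338 × 1.7 / 0.35 = 1641.7
20 log₁₀(1641.7) = 64.306 dB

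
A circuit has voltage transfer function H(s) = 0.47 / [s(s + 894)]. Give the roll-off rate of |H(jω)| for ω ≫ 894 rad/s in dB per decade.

-40 dB/decade

With 0 zeros and 2 poles, the high-frequency asymptotic slope is 20 × (0 − 2) = -40 dB/decade.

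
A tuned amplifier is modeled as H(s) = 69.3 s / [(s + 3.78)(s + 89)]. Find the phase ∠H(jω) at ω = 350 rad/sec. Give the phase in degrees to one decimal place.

∠(j350) = 90.00°
∠(j350 + 3.78) = arctan(350/3.78) = 89.38°
∠(j350 + 89) = arctan(350/89) = 75.73°
∠H(j350) = 90.00° − (89.38° + 75.73°) = -75.11°

-75.1°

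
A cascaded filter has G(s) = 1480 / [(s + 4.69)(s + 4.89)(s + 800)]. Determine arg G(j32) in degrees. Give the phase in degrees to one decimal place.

-165.3 deg

∠(j32 + 4.69) = arctan(32/4.69) = 81.66°
∠(j32 + 4.89) = arctan(32/4.89) = 81.31°
∠(j32 + 800) = arctan(32/800) = 2.29°
∠G(j32) = − (81.66° + 81.31° + 2.29°) = -165.26°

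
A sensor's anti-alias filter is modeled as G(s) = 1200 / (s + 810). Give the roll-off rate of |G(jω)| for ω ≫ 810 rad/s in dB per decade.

-20 dB/decade

With 0 zeros and 1 pole, the high-frequency asymptotic slope is 20 × (0 − 1) = -20 dB/decade.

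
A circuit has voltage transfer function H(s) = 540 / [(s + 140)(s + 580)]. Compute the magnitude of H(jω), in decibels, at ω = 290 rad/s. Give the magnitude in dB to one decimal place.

-51.7 dB

|j290 + 140| = √(290² + 140²) = 322
|j290 + 580| = √(290² + 580²) = 648.5
|H(j290)| = 540 / (322 × 648.5) = 0.002586
20 log₁₀(0.002586) = -51.75 dB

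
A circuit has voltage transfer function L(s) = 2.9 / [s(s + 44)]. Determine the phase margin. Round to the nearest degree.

Gain crossover: |L(jω)| = 1 at ω ≈ 0.0659 rad/s.
∠L(j0.0659) = −90° − arctan(0.0659/44) ≈ -90.09°
PM = 180° + (-90.09°) = 89.91°

90°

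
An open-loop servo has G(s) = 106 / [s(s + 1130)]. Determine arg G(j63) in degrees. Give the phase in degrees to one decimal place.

-93.2°

∠(j63 + 1130) = arctan(63/1130) = 3.19°
∠(j63) = 90.00°
∠G(j63) = − (3.19° + 90.00°) = -93.19°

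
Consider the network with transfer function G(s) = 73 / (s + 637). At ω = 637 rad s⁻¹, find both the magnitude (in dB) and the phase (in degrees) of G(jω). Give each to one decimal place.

|G| = -21.8 dB, ∠G = -45.0 deg

|j637 + 637| = √(637² + 637²) = 900.9
|G(j637)| = 73 / 900.9 = 0.081034
20 log₁₀(0.081034) = -21.83 dB
∠(j637 + 637) = arctan(637/637) = 45.00°
∠G(j637) = −45.00° = -45.00°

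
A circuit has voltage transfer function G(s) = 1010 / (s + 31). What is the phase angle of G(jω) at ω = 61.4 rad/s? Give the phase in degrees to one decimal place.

∠(j61.4 + 31) = arctan(61.4/31) = 63.21°
∠G(j61.4) = −63.21° = -63.21°

-63.2 deg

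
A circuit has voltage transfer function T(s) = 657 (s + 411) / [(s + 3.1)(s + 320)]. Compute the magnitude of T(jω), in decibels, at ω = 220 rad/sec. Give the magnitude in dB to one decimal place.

11.1 dB

|j220 + 411| = √(220² + 411²) = 466.2
|j220 + 3.1| = √(220² + 3.1²) = 220
|j220 + 320| = √(220² + 320²) = 388.3
|T(j220)| = 657 × 466.2 / (220 × 388.3) = 3.5847
20 log₁₀(3.5847) = 11.09 dB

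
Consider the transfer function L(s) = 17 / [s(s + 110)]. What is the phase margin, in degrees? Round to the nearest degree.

Gain crossover: |L(jω)| = 1 at ω ≈ 0.155 rad s⁻¹.
∠L(j0.155) = −90° − arctan(0.155/110) ≈ -90.08°
PM = 180° + (-90.08°) = 89.92°

90 deg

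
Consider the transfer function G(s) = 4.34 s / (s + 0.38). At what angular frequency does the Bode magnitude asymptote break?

0.38 rad s⁻¹

The single real pole at s = −0.38 gives a corner at ω = 0.38 rad s⁻¹.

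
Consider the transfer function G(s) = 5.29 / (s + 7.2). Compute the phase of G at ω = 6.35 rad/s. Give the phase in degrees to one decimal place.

∠(j6.35 + 7.2) = arctan(6.35/7.2) = 41.41°
∠G(j6.35) = −41.41° = -41.41°

-41.4°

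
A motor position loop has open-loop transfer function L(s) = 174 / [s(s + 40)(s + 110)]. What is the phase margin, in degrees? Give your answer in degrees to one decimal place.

Gain crossover: |L(jω)| = 1 at ω ≈ 0.0395 rad s⁻¹.
∠L(j0.0395) = −90° − arctan(0.0395/40) − arctan(0.0395/110) ≈ -90.08°
PM = 180° + (-90.08°) = 89.92°

89.9°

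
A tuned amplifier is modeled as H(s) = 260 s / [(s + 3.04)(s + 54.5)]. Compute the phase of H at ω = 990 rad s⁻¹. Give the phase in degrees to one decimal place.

∠(j990) = 90.00°
∠(j990 + 3.04) = arctan(990/3.04) = 89.82°
∠(j990 + 54.5) = arctan(990/54.5) = 86.85°
∠H(j990) = 90.00° − (89.82° + 86.85°) = -86.67°

-86.7°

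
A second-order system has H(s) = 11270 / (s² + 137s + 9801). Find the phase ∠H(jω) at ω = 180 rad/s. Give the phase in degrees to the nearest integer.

∠[(j180)² + 137(j180) + 9801] = ∠[-22599 + j24660] = 132.50°
∠H(j180) = −132.50° = -132.50°

-133°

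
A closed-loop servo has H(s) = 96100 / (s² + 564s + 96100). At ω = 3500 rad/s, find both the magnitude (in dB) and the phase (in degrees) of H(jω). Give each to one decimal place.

|H| = -42.2 dB, ∠H = -170.8°

|(j3500)² + 564(j3500) + 96100| = |-1.2154e+07 + j1.974e+06| = 1.231e+07
|H(j3500)| = 96100 / 1.231e+07 = 0.0078047
20 log₁₀(0.0078047) = -42.15 dB
∠[(j3500)² + 564(j3500) + 96100] = ∠[-1.2154e+07 + j1.974e+06] = 170.77°
∠H(j3500) = −170.77° = -170.77°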